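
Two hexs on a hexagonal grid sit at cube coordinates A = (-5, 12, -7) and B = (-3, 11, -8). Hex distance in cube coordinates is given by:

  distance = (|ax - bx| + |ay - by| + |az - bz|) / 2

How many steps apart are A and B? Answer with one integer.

|ax - bx| = |-5 - (-3)| = 2
|ay - by| = |12 - 11| = 1
|az - bz| = |-7 - (-8)| = 1
distance = (2 + 1 + 1) / 2 = 4 / 2 = 2

Answer: 2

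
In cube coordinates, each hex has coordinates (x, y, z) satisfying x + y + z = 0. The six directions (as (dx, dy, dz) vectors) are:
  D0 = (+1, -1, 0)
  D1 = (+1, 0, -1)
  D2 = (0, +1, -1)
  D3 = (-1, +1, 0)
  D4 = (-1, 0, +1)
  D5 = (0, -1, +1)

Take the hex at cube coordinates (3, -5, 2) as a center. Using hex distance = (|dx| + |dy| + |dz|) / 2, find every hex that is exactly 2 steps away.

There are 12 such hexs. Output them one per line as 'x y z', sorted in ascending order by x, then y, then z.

Walk ring at distance 2 from (3, -5, 2):
Start at center + D4*2 = (1, -5, 4)
  hex 0: (1, -5, 4)
  hex 1: (2, -6, 4)
  hex 2: (3, -7, 4)
  hex 3: (4, -7, 3)
  hex 4: (5, -7, 2)
  hex 5: (5, -6, 1)
  hex 6: (5, -5, 0)
  hex 7: (4, -4, 0)
  hex 8: (3, -3, 0)
  hex 9: (2, -3, 1)
  hex 10: (1, -3, 2)
  hex 11: (1, -4, 3)
Sorted: 12 hexes.

Answer: 1 -5 4
1 -4 3
1 -3 2
2 -6 4
2 -3 1
3 -7 4
3 -3 0
4 -7 3
4 -4 0
5 -7 2
5 -6 1
5 -5 0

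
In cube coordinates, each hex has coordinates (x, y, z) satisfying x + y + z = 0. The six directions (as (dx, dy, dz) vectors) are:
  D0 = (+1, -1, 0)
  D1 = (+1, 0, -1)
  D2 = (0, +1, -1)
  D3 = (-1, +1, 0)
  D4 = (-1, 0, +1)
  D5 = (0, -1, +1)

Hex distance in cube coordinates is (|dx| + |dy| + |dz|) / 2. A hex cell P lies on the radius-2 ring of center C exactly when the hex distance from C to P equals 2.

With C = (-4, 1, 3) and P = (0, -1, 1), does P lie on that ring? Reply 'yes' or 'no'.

|px - cx| = |0 - (-4)| = 4
|py - cy| = |-1 - 1| = 2
|pz - cz| = |1 - 3| = 2
distance = (4+2+2)/2 = 8/2 = 4
radius = 2; distance != radius -> no

Answer: no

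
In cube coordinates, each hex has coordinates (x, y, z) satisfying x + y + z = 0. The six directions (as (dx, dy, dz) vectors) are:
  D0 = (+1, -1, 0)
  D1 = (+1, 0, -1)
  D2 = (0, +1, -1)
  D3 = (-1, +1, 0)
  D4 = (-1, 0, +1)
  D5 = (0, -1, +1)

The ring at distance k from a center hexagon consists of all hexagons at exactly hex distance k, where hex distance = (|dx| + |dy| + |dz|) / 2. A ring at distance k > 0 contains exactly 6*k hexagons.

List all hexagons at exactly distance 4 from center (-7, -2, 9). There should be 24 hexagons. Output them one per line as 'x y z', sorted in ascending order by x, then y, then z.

Walk ring at distance 4 from (-7, -2, 9):
Start at center + D4*4 = (-11, -2, 13)
  hex 0: (-11, -2, 13)
  hex 1: (-10, -3, 13)
  hex 2: (-9, -4, 13)
  hex 3: (-8, -5, 13)
  hex 4: (-7, -6, 13)
  hex 5: (-6, -6, 12)
  hex 6: (-5, -6, 11)
  hex 7: (-4, -6, 10)
  hex 8: (-3, -6, 9)
  hex 9: (-3, -5, 8)
  hex 10: (-3, -4, 7)
  hex 11: (-3, -3, 6)
  hex 12: (-3, -2, 5)
  hex 13: (-4, -1, 5)
  hex 14: (-5, 0, 5)
  hex 15: (-6, 1, 5)
  hex 16: (-7, 2, 5)
  hex 17: (-8, 2, 6)
  hex 18: (-9, 2, 7)
  hex 19: (-10, 2, 8)
  hex 20: (-11, 2, 9)
  hex 21: (-11, 1, 10)
  hex 22: (-11, 0, 11)
  hex 23: (-11, -1, 12)
Sorted: 24 hexes.

Answer: -11 -2 13
-11 -1 12
-11 0 11
-11 1 10
-11 2 9
-10 -3 13
-10 2 8
-9 -4 13
-9 2 7
-8 -5 13
-8 2 6
-7 -6 13
-7 2 5
-6 -6 12
-6 1 5
-5 -6 11
-5 0 5
-4 -6 10
-4 -1 5
-3 -6 9
-3 -5 8
-3 -4 7
-3 -3 6
-3 -2 5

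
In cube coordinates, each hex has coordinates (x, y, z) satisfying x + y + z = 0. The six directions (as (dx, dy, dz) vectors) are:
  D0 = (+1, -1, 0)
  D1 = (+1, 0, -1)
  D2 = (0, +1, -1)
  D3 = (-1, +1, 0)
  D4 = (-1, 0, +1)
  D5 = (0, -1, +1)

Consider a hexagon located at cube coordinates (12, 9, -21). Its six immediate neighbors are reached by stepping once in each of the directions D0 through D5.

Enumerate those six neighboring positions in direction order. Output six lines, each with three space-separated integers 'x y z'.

Answer: 13 8 -21
13 9 -22
12 10 -22
11 10 -21
11 9 -20
12 8 -20

Derivation:
Center: (12, 9, -21). Add each direction:
  D0: (12, 9, -21) + (1, -1, 0) = (13, 8, -21)
  D1: (12, 9, -21) + (1, 0, -1) = (13, 9, -22)
  D2: (12, 9, -21) + (0, 1, -1) = (12, 10, -22)
  D3: (12, 9, -21) + (-1, 1, 0) = (11, 10, -21)
  D4: (12, 9, -21) + (-1, 0, 1) = (11, 9, -20)
  D5: (12, 9, -21) + (0, -1, 1) = (12, 8, -20)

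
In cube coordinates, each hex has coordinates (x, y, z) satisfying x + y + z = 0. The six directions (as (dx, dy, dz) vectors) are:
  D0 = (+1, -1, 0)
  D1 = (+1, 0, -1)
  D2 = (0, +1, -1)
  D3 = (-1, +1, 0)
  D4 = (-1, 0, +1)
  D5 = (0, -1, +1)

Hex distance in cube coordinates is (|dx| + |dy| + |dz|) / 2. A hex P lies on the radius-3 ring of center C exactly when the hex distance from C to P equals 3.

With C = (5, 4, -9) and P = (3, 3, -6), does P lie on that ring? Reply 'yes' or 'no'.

|px - cx| = |3 - 5| = 2
|py - cy| = |3 - 4| = 1
|pz - cz| = |-6 - (-9)| = 3
distance = (2+1+3)/2 = 6/2 = 3
radius = 3; distance == radius -> yes

Answer: yes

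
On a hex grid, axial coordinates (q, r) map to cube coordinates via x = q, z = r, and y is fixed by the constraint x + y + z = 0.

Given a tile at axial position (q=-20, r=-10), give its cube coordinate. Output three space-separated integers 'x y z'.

Answer: -20 30 -10

Derivation:
x = q = -20
z = r = -10
y = -x - z = -(-20) - (-10) = 30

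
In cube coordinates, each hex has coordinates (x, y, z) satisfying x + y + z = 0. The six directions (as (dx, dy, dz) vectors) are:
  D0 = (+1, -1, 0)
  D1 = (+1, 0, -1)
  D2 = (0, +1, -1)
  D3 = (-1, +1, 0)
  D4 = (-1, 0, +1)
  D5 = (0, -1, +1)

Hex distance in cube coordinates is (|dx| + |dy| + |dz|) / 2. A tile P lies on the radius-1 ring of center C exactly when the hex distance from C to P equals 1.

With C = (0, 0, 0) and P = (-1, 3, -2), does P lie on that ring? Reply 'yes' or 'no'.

|px - cx| = |-1 - 0| = 1
|py - cy| = |3 - 0| = 3
|pz - cz| = |-2 - 0| = 2
distance = (1+3+2)/2 = 6/2 = 3
radius = 1; distance != radius -> no

Answer: no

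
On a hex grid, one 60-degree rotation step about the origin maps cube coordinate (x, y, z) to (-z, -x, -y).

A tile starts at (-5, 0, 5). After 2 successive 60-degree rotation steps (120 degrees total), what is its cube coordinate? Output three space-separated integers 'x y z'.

Start: (-5, 0, 5)
Step 1: (-5, 0, 5) -> (-(5), -(-5), -(0)) = (-5, 5, 0)
Step 2: (-5, 5, 0) -> (-(0), -(-5), -(5)) = (0, 5, -5)

Answer: 0 5 -5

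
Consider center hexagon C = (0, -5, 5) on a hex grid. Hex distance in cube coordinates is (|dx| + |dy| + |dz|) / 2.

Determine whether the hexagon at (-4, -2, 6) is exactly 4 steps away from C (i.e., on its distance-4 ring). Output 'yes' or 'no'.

Answer: yes

Derivation:
|px - cx| = |-4 - 0| = 4
|py - cy| = |-2 - (-5)| = 3
|pz - cz| = |6 - 5| = 1
distance = (4+3+1)/2 = 8/2 = 4
radius = 4; distance == radius -> yes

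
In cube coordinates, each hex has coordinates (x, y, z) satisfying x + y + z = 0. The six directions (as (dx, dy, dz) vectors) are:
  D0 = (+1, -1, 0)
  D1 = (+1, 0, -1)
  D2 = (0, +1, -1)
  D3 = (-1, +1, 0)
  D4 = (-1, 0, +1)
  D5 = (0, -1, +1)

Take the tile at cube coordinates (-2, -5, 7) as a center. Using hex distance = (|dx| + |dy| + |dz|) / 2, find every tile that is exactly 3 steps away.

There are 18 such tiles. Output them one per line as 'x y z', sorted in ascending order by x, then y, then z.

Answer: -5 -5 10
-5 -4 9
-5 -3 8
-5 -2 7
-4 -6 10
-4 -2 6
-3 -7 10
-3 -2 5
-2 -8 10
-2 -2 4
-1 -8 9
-1 -3 4
0 -8 8
0 -4 4
1 -8 7
1 -7 6
1 -6 5
1 -5 4

Derivation:
Walk ring at distance 3 from (-2, -5, 7):
Start at center + D4*3 = (-5, -5, 10)
  hex 0: (-5, -5, 10)
  hex 1: (-4, -6, 10)
  hex 2: (-3, -7, 10)
  hex 3: (-2, -8, 10)
  hex 4: (-1, -8, 9)
  hex 5: (0, -8, 8)
  hex 6: (1, -8, 7)
  hex 7: (1, -7, 6)
  hex 8: (1, -6, 5)
  hex 9: (1, -5, 4)
  hex 10: (0, -4, 4)
  hex 11: (-1, -3, 4)
  hex 12: (-2, -2, 4)
  hex 13: (-3, -2, 5)
  hex 14: (-4, -2, 6)
  hex 15: (-5, -2, 7)
  hex 16: (-5, -3, 8)
  hex 17: (-5, -4, 9)
Sorted: 18 hexes.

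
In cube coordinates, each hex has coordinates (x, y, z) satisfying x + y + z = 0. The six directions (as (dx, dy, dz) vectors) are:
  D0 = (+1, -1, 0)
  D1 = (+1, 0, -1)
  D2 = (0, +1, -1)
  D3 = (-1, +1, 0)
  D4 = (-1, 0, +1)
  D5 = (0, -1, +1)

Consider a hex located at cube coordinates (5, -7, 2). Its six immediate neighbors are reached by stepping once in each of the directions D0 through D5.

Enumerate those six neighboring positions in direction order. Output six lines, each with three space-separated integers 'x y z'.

Center: (5, -7, 2). Add each direction:
  D0: (5, -7, 2) + (1, -1, 0) = (6, -8, 2)
  D1: (5, -7, 2) + (1, 0, -1) = (6, -7, 1)
  D2: (5, -7, 2) + (0, 1, -1) = (5, -6, 1)
  D3: (5, -7, 2) + (-1, 1, 0) = (4, -6, 2)
  D4: (5, -7, 2) + (-1, 0, 1) = (4, -7, 3)
  D5: (5, -7, 2) + (0, -1, 1) = (5, -8, 3)

Answer: 6 -8 2
6 -7 1
5 -6 1
4 -6 2
4 -7 3
5 -8 3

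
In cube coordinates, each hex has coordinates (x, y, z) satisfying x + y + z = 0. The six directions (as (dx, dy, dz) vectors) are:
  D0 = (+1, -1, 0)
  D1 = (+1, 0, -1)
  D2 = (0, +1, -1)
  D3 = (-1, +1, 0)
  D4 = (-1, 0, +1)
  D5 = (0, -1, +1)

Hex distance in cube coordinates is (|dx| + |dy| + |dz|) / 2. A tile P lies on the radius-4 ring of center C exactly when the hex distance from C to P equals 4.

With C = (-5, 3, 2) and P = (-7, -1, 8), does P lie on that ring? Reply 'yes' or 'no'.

|px - cx| = |-7 - (-5)| = 2
|py - cy| = |-1 - 3| = 4
|pz - cz| = |8 - 2| = 6
distance = (2+4+6)/2 = 12/2 = 6
radius = 4; distance != radius -> no

Answer: no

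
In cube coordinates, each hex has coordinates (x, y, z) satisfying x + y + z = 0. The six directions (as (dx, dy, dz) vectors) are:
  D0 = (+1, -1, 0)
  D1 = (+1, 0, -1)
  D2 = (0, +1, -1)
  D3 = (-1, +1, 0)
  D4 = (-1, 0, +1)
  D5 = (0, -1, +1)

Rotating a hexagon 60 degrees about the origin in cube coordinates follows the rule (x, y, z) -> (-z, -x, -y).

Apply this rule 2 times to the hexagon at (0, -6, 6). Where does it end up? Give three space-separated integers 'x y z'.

Answer: -6 6 0

Derivation:
Start: (0, -6, 6)
Step 1: (0, -6, 6) -> (-(6), -(0), -(-6)) = (-6, 0, 6)
Step 2: (-6, 0, 6) -> (-(6), -(-6), -(0)) = (-6, 6, 0)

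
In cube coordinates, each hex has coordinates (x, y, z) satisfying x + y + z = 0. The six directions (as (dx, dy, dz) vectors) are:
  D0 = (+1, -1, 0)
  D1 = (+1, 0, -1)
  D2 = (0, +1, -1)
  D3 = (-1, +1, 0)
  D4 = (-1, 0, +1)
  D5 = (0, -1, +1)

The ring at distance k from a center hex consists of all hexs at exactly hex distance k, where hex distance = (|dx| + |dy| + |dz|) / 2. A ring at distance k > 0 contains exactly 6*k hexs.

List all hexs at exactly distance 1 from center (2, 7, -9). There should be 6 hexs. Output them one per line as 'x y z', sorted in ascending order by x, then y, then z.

Answer: 1 7 -8
1 8 -9
2 6 -8
2 8 -10
3 6 -9
3 7 -10

Derivation:
Walk ring at distance 1 from (2, 7, -9):
Start at center + D4*1 = (1, 7, -8)
  hex 0: (1, 7, -8)
  hex 1: (2, 6, -8)
  hex 2: (3, 6, -9)
  hex 3: (3, 7, -10)
  hex 4: (2, 8, -10)
  hex 5: (1, 8, -9)
Sorted: 6 hexes.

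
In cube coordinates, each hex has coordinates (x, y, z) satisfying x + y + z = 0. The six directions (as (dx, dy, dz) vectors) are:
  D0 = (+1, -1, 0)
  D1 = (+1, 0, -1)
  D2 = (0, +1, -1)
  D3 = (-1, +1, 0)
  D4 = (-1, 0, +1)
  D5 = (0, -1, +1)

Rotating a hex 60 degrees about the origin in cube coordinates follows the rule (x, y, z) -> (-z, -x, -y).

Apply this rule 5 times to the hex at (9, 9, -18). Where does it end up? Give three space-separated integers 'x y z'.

Answer: -9 18 -9

Derivation:
Start: (9, 9, -18)
Step 1: (9, 9, -18) -> (-(-18), -(9), -(9)) = (18, -9, -9)
Step 2: (18, -9, -9) -> (-(-9), -(18), -(-9)) = (9, -18, 9)
Step 3: (9, -18, 9) -> (-(9), -(9), -(-18)) = (-9, -9, 18)
Step 4: (-9, -9, 18) -> (-(18), -(-9), -(-9)) = (-18, 9, 9)
Step 5: (-18, 9, 9) -> (-(9), -(-18), -(9)) = (-9, 18, -9)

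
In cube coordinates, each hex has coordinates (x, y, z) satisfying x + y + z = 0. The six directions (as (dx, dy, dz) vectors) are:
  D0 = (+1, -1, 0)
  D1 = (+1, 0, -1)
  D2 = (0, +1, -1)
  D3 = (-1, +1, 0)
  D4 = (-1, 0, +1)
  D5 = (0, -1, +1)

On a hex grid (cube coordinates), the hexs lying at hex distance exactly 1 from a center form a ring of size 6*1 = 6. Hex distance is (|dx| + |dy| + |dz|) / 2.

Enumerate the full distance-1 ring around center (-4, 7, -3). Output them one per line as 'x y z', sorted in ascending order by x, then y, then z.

Walk ring at distance 1 from (-4, 7, -3):
Start at center + D4*1 = (-5, 7, -2)
  hex 0: (-5, 7, -2)
  hex 1: (-4, 6, -2)
  hex 2: (-3, 6, -3)
  hex 3: (-3, 7, -4)
  hex 4: (-4, 8, -4)
  hex 5: (-5, 8, -3)
Sorted: 6 hexes.

Answer: -5 7 -2
-5 8 -3
-4 6 -2
-4 8 -4
-3 6 -3
-3 7 -4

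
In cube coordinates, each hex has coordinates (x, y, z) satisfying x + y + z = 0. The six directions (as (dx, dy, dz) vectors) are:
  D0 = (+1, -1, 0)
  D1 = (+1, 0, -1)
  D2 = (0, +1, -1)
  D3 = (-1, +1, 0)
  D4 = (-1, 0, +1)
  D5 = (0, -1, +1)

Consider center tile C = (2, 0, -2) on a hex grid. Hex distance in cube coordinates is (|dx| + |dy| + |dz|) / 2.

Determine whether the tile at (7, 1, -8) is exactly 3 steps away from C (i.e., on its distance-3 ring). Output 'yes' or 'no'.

|px - cx| = |7 - 2| = 5
|py - cy| = |1 - 0| = 1
|pz - cz| = |-8 - (-2)| = 6
distance = (5+1+6)/2 = 12/2 = 6
radius = 3; distance != radius -> no

Answer: no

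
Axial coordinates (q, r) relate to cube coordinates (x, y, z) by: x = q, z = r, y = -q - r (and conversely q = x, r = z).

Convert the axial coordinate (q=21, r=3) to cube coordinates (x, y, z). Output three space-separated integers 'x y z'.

Answer: 21 -24 3

Derivation:
x = q = 21
z = r = 3
y = -x - z = -(21) - (3) = -24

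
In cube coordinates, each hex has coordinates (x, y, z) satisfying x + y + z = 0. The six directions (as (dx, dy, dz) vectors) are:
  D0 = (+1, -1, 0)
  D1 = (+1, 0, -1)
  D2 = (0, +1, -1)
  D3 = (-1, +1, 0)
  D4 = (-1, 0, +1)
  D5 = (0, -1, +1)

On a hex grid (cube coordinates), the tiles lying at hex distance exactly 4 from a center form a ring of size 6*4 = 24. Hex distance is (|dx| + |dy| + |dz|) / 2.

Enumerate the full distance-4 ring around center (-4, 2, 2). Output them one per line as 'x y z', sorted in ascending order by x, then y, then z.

Walk ring at distance 4 from (-4, 2, 2):
Start at center + D4*4 = (-8, 2, 6)
  hex 0: (-8, 2, 6)
  hex 1: (-7, 1, 6)
  hex 2: (-6, 0, 6)
  hex 3: (-5, -1, 6)
  hex 4: (-4, -2, 6)
  hex 5: (-3, -2, 5)
  hex 6: (-2, -2, 4)
  hex 7: (-1, -2, 3)
  hex 8: (0, -2, 2)
  hex 9: (0, -1, 1)
  hex 10: (0, 0, 0)
  hex 11: (0, 1, -1)
  hex 12: (0, 2, -2)
  hex 13: (-1, 3, -2)
  hex 14: (-2, 4, -2)
  hex 15: (-3, 5, -2)
  hex 16: (-4, 6, -2)
  hex 17: (-5, 6, -1)
  hex 18: (-6, 6, 0)
  hex 19: (-7, 6, 1)
  hex 20: (-8, 6, 2)
  hex 21: (-8, 5, 3)
  hex 22: (-8, 4, 4)
  hex 23: (-8, 3, 5)
Sorted: 24 hexes.

Answer: -8 2 6
-8 3 5
-8 4 4
-8 5 3
-8 6 2
-7 1 6
-7 6 1
-6 0 6
-6 6 0
-5 -1 6
-5 6 -1
-4 -2 6
-4 6 -2
-3 -2 5
-3 5 -2
-2 -2 4
-2 4 -2
-1 -2 3
-1 3 -2
0 -2 2
0 -1 1
0 0 0
0 1 -1
0 2 -2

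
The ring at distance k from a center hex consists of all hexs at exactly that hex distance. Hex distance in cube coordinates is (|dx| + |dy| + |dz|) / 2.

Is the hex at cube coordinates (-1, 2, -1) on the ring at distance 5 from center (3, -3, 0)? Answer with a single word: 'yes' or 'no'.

Answer: yes

Derivation:
|px - cx| = |-1 - 3| = 4
|py - cy| = |2 - (-3)| = 5
|pz - cz| = |-1 - 0| = 1
distance = (4+5+1)/2 = 10/2 = 5
radius = 5; distance == radius -> yes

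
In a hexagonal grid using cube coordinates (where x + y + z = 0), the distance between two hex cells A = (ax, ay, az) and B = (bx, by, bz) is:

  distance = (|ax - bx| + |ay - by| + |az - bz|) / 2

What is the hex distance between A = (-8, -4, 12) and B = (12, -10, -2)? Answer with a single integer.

Answer: 20

Derivation:
|ax - bx| = |-8 - 12| = 20
|ay - by| = |-4 - (-10)| = 6
|az - bz| = |12 - (-2)| = 14
distance = (20 + 6 + 14) / 2 = 40 / 2 = 20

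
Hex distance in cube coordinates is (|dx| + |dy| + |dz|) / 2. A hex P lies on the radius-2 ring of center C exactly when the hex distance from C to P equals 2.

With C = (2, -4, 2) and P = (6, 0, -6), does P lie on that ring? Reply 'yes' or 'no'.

|px - cx| = |6 - 2| = 4
|py - cy| = |0 - (-4)| = 4
|pz - cz| = |-6 - 2| = 8
distance = (4+4+8)/2 = 16/2 = 8
radius = 2; distance != radius -> no

Answer: no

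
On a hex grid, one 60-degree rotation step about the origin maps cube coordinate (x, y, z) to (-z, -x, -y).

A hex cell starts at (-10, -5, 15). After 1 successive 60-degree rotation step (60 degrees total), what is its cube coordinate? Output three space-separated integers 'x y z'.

Answer: -15 10 5

Derivation:
Start: (-10, -5, 15)
Step 1: (-10, -5, 15) -> (-(15), -(-10), -(-5)) = (-15, 10, 5)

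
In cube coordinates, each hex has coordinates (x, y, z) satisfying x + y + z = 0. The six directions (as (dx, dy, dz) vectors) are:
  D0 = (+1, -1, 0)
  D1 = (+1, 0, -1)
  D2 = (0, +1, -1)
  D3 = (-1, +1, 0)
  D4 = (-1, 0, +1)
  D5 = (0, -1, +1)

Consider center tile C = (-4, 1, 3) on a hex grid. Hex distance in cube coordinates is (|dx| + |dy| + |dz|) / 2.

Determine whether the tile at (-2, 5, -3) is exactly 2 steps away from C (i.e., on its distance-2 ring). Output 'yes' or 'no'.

Answer: no

Derivation:
|px - cx| = |-2 - (-4)| = 2
|py - cy| = |5 - 1| = 4
|pz - cz| = |-3 - 3| = 6
distance = (2+4+6)/2 = 12/2 = 6
radius = 2; distance != radius -> no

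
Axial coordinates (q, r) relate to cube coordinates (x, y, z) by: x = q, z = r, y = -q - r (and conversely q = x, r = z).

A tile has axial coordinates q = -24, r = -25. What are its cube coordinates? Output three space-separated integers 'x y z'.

x = q = -24
z = r = -25
y = -x - z = -(-24) - (-25) = 49

Answer: -24 49 -25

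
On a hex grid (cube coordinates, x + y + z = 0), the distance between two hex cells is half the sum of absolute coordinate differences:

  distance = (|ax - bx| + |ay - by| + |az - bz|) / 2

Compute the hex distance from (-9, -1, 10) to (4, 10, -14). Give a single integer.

Answer: 24

Derivation:
|ax - bx| = |-9 - 4| = 13
|ay - by| = |-1 - 10| = 11
|az - bz| = |10 - (-14)| = 24
distance = (13 + 11 + 24) / 2 = 48 / 2 = 24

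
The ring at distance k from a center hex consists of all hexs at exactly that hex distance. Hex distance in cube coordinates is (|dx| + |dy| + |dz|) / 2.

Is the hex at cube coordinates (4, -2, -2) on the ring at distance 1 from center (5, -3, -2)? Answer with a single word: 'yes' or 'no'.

|px - cx| = |4 - 5| = 1
|py - cy| = |-2 - (-3)| = 1
|pz - cz| = |-2 - (-2)| = 0
distance = (1+1+0)/2 = 2/2 = 1
radius = 1; distance == radius -> yes

Answer: yes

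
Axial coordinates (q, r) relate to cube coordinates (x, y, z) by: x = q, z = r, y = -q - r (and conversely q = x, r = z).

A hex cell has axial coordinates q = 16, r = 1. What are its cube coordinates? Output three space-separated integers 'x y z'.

x = q = 16
z = r = 1
y = -x - z = -(16) - (1) = -17

Answer: 16 -17 1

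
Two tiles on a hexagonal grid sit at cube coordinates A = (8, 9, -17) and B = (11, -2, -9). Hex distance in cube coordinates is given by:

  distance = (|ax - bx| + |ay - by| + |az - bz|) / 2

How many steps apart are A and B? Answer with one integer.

|ax - bx| = |8 - 11| = 3
|ay - by| = |9 - (-2)| = 11
|az - bz| = |-17 - (-9)| = 8
distance = (3 + 11 + 8) / 2 = 22 / 2 = 11

Answer: 11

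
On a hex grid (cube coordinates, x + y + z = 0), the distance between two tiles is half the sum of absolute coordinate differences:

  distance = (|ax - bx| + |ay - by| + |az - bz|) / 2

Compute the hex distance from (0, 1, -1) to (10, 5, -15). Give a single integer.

Answer: 14

Derivation:
|ax - bx| = |0 - 10| = 10
|ay - by| = |1 - 5| = 4
|az - bz| = |-1 - (-15)| = 14
distance = (10 + 4 + 14) / 2 = 28 / 2 = 14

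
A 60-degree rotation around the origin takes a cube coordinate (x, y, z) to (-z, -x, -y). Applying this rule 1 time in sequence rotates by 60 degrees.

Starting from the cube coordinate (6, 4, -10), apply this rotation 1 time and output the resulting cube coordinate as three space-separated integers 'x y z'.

Start: (6, 4, -10)
Step 1: (6, 4, -10) -> (-(-10), -(6), -(4)) = (10, -6, -4)

Answer: 10 -6 -4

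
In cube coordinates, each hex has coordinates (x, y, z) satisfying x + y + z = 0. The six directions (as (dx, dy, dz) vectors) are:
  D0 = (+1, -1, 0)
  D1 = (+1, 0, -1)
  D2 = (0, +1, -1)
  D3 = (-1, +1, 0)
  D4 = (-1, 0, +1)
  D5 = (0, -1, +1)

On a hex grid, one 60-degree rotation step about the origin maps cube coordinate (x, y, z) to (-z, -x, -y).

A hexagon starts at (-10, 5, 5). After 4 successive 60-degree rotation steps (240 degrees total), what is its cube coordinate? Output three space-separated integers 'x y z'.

Answer: 5 -10 5

Derivation:
Start: (-10, 5, 5)
Step 1: (-10, 5, 5) -> (-(5), -(-10), -(5)) = (-5, 10, -5)
Step 2: (-5, 10, -5) -> (-(-5), -(-5), -(10)) = (5, 5, -10)
Step 3: (5, 5, -10) -> (-(-10), -(5), -(5)) = (10, -5, -5)
Step 4: (10, -5, -5) -> (-(-5), -(10), -(-5)) = (5, -10, 5)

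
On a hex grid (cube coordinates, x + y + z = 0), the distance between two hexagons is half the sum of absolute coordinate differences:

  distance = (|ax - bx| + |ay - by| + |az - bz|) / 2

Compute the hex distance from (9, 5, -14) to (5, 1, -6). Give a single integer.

Answer: 8

Derivation:
|ax - bx| = |9 - 5| = 4
|ay - by| = |5 - 1| = 4
|az - bz| = |-14 - (-6)| = 8
distance = (4 + 4 + 8) / 2 = 16 / 2 = 8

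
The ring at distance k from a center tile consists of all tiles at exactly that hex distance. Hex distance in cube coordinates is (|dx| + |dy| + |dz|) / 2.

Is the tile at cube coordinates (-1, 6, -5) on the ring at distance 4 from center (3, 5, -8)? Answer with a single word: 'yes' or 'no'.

Answer: yes

Derivation:
|px - cx| = |-1 - 3| = 4
|py - cy| = |6 - 5| = 1
|pz - cz| = |-5 - (-8)| = 3
distance = (4+1+3)/2 = 8/2 = 4
radius = 4; distance == radius -> yes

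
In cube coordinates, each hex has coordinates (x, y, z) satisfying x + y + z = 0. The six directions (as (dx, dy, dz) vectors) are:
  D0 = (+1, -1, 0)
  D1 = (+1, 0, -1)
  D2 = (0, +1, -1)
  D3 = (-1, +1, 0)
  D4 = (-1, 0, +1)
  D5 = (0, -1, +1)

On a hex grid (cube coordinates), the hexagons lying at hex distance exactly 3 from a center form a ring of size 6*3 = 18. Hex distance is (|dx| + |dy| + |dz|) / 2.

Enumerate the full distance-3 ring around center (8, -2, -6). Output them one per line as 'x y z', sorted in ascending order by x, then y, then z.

Walk ring at distance 3 from (8, -2, -6):
Start at center + D4*3 = (5, -2, -3)
  hex 0: (5, -2, -3)
  hex 1: (6, -3, -3)
  hex 2: (7, -4, -3)
  hex 3: (8, -5, -3)
  hex 4: (9, -5, -4)
  hex 5: (10, -5, -5)
  hex 6: (11, -5, -6)
  hex 7: (11, -4, -7)
  hex 8: (11, -3, -8)
  hex 9: (11, -2, -9)
  hex 10: (10, -1, -9)
  hex 11: (9, 0, -9)
  hex 12: (8, 1, -9)
  hex 13: (7, 1, -8)
  hex 14: (6, 1, -7)
  hex 15: (5, 1, -6)
  hex 16: (5, 0, -5)
  hex 17: (5, -1, -4)
Sorted: 18 hexes.

Answer: 5 -2 -3
5 -1 -4
5 0 -5
5 1 -6
6 -3 -3
6 1 -7
7 -4 -3
7 1 -8
8 -5 -3
8 1 -9
9 -5 -4
9 0 -9
10 -5 -5
10 -1 -9
11 -5 -6
11 -4 -7
11 -3 -8
11 -2 -9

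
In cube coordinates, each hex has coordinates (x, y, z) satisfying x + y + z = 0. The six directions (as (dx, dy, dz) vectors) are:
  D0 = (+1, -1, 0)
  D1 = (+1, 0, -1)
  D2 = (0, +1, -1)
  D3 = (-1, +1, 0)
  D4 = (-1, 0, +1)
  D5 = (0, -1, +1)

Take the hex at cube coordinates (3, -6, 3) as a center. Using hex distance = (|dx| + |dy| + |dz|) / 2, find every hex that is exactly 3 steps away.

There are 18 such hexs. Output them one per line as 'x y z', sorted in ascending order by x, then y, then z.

Answer: 0 -6 6
0 -5 5
0 -4 4
0 -3 3
1 -7 6
1 -3 2
2 -8 6
2 -3 1
3 -9 6
3 -3 0
4 -9 5
4 -4 0
5 -9 4
5 -5 0
6 -9 3
6 -8 2
6 -7 1
6 -6 0

Derivation:
Walk ring at distance 3 from (3, -6, 3):
Start at center + D4*3 = (0, -6, 6)
  hex 0: (0, -6, 6)
  hex 1: (1, -7, 6)
  hex 2: (2, -8, 6)
  hex 3: (3, -9, 6)
  hex 4: (4, -9, 5)
  hex 5: (5, -9, 4)
  hex 6: (6, -9, 3)
  hex 7: (6, -8, 2)
  hex 8: (6, -7, 1)
  hex 9: (6, -6, 0)
  hex 10: (5, -5, 0)
  hex 11: (4, -4, 0)
  hex 12: (3, -3, 0)
  hex 13: (2, -3, 1)
  hex 14: (1, -3, 2)
  hex 15: (0, -3, 3)
  hex 16: (0, -4, 4)
  hex 17: (0, -5, 5)
Sorted: 18 hexes.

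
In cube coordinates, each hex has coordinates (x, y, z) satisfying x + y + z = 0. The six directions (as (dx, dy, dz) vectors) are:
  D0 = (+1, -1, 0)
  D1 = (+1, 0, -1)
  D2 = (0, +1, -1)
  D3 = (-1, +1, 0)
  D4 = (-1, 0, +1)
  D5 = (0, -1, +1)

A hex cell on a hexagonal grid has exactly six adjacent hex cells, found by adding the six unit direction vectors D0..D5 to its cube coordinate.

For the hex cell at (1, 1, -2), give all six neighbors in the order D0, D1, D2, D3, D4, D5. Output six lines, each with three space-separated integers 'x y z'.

Answer: 2 0 -2
2 1 -3
1 2 -3
0 2 -2
0 1 -1
1 0 -1

Derivation:
Center: (1, 1, -2). Add each direction:
  D0: (1, 1, -2) + (1, -1, 0) = (2, 0, -2)
  D1: (1, 1, -2) + (1, 0, -1) = (2, 1, -3)
  D2: (1, 1, -2) + (0, 1, -1) = (1, 2, -3)
  D3: (1, 1, -2) + (-1, 1, 0) = (0, 2, -2)
  D4: (1, 1, -2) + (-1, 0, 1) = (0, 1, -1)
  D5: (1, 1, -2) + (0, -1, 1) = (1, 0, -1)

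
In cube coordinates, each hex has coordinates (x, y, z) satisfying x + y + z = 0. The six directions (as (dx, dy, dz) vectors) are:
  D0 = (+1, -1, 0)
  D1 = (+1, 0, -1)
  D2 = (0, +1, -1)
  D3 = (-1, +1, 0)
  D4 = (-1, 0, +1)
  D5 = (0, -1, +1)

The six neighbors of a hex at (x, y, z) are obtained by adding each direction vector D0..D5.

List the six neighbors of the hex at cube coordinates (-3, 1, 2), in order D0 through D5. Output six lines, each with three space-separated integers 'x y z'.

Answer: -2 0 2
-2 1 1
-3 2 1
-4 2 2
-4 1 3
-3 0 3

Derivation:
Center: (-3, 1, 2). Add each direction:
  D0: (-3, 1, 2) + (1, -1, 0) = (-2, 0, 2)
  D1: (-3, 1, 2) + (1, 0, -1) = (-2, 1, 1)
  D2: (-3, 1, 2) + (0, 1, -1) = (-3, 2, 1)
  D3: (-3, 1, 2) + (-1, 1, 0) = (-4, 2, 2)
  D4: (-3, 1, 2) + (-1, 0, 1) = (-4, 1, 3)
  D5: (-3, 1, 2) + (0, -1, 1) = (-3, 0, 3)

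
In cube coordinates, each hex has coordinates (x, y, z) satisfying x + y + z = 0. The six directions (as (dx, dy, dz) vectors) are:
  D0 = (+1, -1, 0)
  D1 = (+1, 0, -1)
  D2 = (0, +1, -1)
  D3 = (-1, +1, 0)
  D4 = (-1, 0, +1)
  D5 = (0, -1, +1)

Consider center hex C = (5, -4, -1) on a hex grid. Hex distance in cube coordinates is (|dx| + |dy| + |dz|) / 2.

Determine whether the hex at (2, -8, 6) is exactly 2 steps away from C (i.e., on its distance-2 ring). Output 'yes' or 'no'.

Answer: no

Derivation:
|px - cx| = |2 - 5| = 3
|py - cy| = |-8 - (-4)| = 4
|pz - cz| = |6 - (-1)| = 7
distance = (3+4+7)/2 = 14/2 = 7
radius = 2; distance != radius -> no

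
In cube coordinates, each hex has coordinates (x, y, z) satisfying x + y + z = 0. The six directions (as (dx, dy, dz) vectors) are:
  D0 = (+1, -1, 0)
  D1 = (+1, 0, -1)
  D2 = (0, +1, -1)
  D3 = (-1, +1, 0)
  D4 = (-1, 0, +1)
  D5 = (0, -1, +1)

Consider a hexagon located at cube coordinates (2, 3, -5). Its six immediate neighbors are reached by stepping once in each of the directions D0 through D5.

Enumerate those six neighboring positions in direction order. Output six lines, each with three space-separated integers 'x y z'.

Center: (2, 3, -5). Add each direction:
  D0: (2, 3, -5) + (1, -1, 0) = (3, 2, -5)
  D1: (2, 3, -5) + (1, 0, -1) = (3, 3, -6)
  D2: (2, 3, -5) + (0, 1, -1) = (2, 4, -6)
  D3: (2, 3, -5) + (-1, 1, 0) = (1, 4, -5)
  D4: (2, 3, -5) + (-1, 0, 1) = (1, 3, -4)
  D5: (2, 3, -5) + (0, -1, 1) = (2, 2, -4)

Answer: 3 2 -5
3 3 -6
2 4 -6
1 4 -5
1 3 -4
2 2 -4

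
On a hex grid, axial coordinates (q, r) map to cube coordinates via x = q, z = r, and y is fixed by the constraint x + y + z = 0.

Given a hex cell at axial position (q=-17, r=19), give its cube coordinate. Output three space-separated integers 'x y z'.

Answer: -17 -2 19

Derivation:
x = q = -17
z = r = 19
y = -x - z = -(-17) - (19) = -2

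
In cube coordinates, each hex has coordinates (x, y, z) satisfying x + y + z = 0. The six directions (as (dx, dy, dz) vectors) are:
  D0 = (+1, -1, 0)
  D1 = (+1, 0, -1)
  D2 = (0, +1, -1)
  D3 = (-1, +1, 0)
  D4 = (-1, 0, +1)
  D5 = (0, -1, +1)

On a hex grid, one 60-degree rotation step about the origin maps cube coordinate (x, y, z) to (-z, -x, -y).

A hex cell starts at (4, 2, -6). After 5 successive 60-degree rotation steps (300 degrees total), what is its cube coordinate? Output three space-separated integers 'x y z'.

Answer: -2 6 -4

Derivation:
Start: (4, 2, -6)
Step 1: (4, 2, -6) -> (-(-6), -(4), -(2)) = (6, -4, -2)
Step 2: (6, -4, -2) -> (-(-2), -(6), -(-4)) = (2, -6, 4)
Step 3: (2, -6, 4) -> (-(4), -(2), -(-6)) = (-4, -2, 6)
Step 4: (-4, -2, 6) -> (-(6), -(-4), -(-2)) = (-6, 4, 2)
Step 5: (-6, 4, 2) -> (-(2), -(-6), -(4)) = (-2, 6, -4)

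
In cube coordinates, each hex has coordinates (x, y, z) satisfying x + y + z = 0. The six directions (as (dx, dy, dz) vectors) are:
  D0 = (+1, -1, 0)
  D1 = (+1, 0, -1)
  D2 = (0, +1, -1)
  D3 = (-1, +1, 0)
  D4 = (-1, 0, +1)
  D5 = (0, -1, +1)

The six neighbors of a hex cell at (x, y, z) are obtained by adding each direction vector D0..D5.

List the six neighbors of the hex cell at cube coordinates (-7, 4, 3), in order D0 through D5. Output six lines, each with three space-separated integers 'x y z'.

Answer: -6 3 3
-6 4 2
-7 5 2
-8 5 3
-8 4 4
-7 3 4

Derivation:
Center: (-7, 4, 3). Add each direction:
  D0: (-7, 4, 3) + (1, -1, 0) = (-6, 3, 3)
  D1: (-7, 4, 3) + (1, 0, -1) = (-6, 4, 2)
  D2: (-7, 4, 3) + (0, 1, -1) = (-7, 5, 2)
  D3: (-7, 4, 3) + (-1, 1, 0) = (-8, 5, 3)
  D4: (-7, 4, 3) + (-1, 0, 1) = (-8, 4, 4)
  D5: (-7, 4, 3) + (0, -1, 1) = (-7, 3, 4)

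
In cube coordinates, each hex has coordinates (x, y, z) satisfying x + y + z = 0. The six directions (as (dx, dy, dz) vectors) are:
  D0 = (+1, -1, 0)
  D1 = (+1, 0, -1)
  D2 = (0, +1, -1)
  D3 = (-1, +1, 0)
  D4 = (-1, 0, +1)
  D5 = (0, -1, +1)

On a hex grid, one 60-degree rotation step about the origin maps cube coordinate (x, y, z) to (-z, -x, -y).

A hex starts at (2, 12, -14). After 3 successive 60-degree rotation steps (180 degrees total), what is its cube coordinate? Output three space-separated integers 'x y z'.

Answer: -2 -12 14

Derivation:
Start: (2, 12, -14)
Step 1: (2, 12, -14) -> (-(-14), -(2), -(12)) = (14, -2, -12)
Step 2: (14, -2, -12) -> (-(-12), -(14), -(-2)) = (12, -14, 2)
Step 3: (12, -14, 2) -> (-(2), -(12), -(-14)) = (-2, -12, 14)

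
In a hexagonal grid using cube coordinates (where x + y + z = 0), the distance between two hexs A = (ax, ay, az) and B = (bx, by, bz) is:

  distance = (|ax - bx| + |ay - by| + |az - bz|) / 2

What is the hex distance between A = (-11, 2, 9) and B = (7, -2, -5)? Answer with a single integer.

|ax - bx| = |-11 - 7| = 18
|ay - by| = |2 - (-2)| = 4
|az - bz| = |9 - (-5)| = 14
distance = (18 + 4 + 14) / 2 = 36 / 2 = 18

Answer: 18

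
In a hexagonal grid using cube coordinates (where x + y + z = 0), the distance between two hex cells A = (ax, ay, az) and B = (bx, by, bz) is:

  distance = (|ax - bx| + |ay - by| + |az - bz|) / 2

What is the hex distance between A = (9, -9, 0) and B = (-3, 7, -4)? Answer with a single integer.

Answer: 16

Derivation:
|ax - bx| = |9 - (-3)| = 12
|ay - by| = |-9 - 7| = 16
|az - bz| = |0 - (-4)| = 4
distance = (12 + 16 + 4) / 2 = 32 / 2 = 16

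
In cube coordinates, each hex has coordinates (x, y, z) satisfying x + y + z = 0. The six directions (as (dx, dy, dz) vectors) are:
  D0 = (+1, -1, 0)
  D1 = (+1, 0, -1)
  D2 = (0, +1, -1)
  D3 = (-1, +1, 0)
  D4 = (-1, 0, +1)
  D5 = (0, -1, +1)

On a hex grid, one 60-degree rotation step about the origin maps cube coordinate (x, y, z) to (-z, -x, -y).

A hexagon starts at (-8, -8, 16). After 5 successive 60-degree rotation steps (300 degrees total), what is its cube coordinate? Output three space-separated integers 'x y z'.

Answer: 8 -16 8

Derivation:
Start: (-8, -8, 16)
Step 1: (-8, -8, 16) -> (-(16), -(-8), -(-8)) = (-16, 8, 8)
Step 2: (-16, 8, 8) -> (-(8), -(-16), -(8)) = (-8, 16, -8)
Step 3: (-8, 16, -8) -> (-(-8), -(-8), -(16)) = (8, 8, -16)
Step 4: (8, 8, -16) -> (-(-16), -(8), -(8)) = (16, -8, -8)
Step 5: (16, -8, -8) -> (-(-8), -(16), -(-8)) = (8, -16, 8)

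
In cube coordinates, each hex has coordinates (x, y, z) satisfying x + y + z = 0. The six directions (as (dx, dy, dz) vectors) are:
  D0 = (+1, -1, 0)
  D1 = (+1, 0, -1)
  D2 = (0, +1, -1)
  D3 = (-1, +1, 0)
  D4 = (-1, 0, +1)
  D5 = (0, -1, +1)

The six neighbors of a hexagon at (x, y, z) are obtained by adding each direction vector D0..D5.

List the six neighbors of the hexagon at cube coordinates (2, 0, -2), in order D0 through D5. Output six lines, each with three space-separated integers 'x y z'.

Center: (2, 0, -2). Add each direction:
  D0: (2, 0, -2) + (1, -1, 0) = (3, -1, -2)
  D1: (2, 0, -2) + (1, 0, -1) = (3, 0, -3)
  D2: (2, 0, -2) + (0, 1, -1) = (2, 1, -3)
  D3: (2, 0, -2) + (-1, 1, 0) = (1, 1, -2)
  D4: (2, 0, -2) + (-1, 0, 1) = (1, 0, -1)
  D5: (2, 0, -2) + (0, -1, 1) = (2, -1, -1)

Answer: 3 -1 -2
3 0 -3
2 1 -3
1 1 -2
1 0 -1
2 -1 -1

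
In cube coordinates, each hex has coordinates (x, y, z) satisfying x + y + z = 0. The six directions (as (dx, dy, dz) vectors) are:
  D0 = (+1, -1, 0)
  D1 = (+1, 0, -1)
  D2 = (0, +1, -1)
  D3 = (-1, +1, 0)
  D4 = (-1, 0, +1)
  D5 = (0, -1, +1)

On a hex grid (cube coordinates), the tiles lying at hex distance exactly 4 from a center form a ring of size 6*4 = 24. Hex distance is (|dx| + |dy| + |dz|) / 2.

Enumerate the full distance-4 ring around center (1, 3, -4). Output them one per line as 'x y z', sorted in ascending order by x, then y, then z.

Answer: -3 3 0
-3 4 -1
-3 5 -2
-3 6 -3
-3 7 -4
-2 2 0
-2 7 -5
-1 1 0
-1 7 -6
0 0 0
0 7 -7
1 -1 0
1 7 -8
2 -1 -1
2 6 -8
3 -1 -2
3 5 -8
4 -1 -3
4 4 -8
5 -1 -4
5 0 -5
5 1 -6
5 2 -7
5 3 -8

Derivation:
Walk ring at distance 4 from (1, 3, -4):
Start at center + D4*4 = (-3, 3, 0)
  hex 0: (-3, 3, 0)
  hex 1: (-2, 2, 0)
  hex 2: (-1, 1, 0)
  hex 3: (0, 0, 0)
  hex 4: (1, -1, 0)
  hex 5: (2, -1, -1)
  hex 6: (3, -1, -2)
  hex 7: (4, -1, -3)
  hex 8: (5, -1, -4)
  hex 9: (5, 0, -5)
  hex 10: (5, 1, -6)
  hex 11: (5, 2, -7)
  hex 12: (5, 3, -8)
  hex 13: (4, 4, -8)
  hex 14: (3, 5, -8)
  hex 15: (2, 6, -8)
  hex 16: (1, 7, -8)
  hex 17: (0, 7, -7)
  hex 18: (-1, 7, -6)
  hex 19: (-2, 7, -5)
  hex 20: (-3, 7, -4)
  hex 21: (-3, 6, -3)
  hex 22: (-3, 5, -2)
  hex 23: (-3, 4, -1)
Sorted: 24 hexes.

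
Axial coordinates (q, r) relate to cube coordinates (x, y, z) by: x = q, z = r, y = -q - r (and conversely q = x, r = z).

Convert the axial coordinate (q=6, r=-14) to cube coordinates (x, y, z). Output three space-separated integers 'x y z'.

x = q = 6
z = r = -14
y = -x - z = -(6) - (-14) = 8

Answer: 6 8 -14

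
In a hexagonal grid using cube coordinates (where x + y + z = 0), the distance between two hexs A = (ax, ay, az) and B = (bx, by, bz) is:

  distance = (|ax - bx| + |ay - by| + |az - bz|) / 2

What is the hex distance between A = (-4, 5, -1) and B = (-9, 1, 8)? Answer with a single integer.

Answer: 9

Derivation:
|ax - bx| = |-4 - (-9)| = 5
|ay - by| = |5 - 1| = 4
|az - bz| = |-1 - 8| = 9
distance = (5 + 4 + 9) / 2 = 18 / 2 = 9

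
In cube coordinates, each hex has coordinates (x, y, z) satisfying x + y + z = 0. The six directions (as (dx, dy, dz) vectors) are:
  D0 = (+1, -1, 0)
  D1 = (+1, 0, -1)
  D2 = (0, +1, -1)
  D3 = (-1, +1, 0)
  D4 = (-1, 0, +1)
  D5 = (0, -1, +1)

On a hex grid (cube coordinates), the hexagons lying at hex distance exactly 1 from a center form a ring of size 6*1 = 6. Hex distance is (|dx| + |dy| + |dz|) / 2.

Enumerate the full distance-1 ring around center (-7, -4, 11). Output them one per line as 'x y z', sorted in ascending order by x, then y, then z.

Answer: -8 -4 12
-8 -3 11
-7 -5 12
-7 -3 10
-6 -5 11
-6 -4 10

Derivation:
Walk ring at distance 1 from (-7, -4, 11):
Start at center + D4*1 = (-8, -4, 12)
  hex 0: (-8, -4, 12)
  hex 1: (-7, -5, 12)
  hex 2: (-6, -5, 11)
  hex 3: (-6, -4, 10)
  hex 4: (-7, -3, 10)
  hex 5: (-8, -3, 11)
Sorted: 6 hexes.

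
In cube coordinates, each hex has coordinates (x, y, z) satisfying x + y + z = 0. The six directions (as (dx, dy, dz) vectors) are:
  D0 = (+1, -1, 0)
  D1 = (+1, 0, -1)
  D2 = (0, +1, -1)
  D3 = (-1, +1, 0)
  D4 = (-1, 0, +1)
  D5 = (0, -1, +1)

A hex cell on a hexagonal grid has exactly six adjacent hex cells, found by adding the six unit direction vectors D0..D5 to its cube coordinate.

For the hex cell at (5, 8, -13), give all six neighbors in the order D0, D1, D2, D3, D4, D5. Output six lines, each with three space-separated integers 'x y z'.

Answer: 6 7 -13
6 8 -14
5 9 -14
4 9 -13
4 8 -12
5 7 -12

Derivation:
Center: (5, 8, -13). Add each direction:
  D0: (5, 8, -13) + (1, -1, 0) = (6, 7, -13)
  D1: (5, 8, -13) + (1, 0, -1) = (6, 8, -14)
  D2: (5, 8, -13) + (0, 1, -1) = (5, 9, -14)
  D3: (5, 8, -13) + (-1, 1, 0) = (4, 9, -13)
  D4: (5, 8, -13) + (-1, 0, 1) = (4, 8, -12)
  D5: (5, 8, -13) + (0, -1, 1) = (5, 7, -12)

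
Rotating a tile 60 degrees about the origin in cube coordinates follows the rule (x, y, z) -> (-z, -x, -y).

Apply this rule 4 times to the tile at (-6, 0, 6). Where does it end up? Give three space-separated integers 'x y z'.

Start: (-6, 0, 6)
Step 1: (-6, 0, 6) -> (-(6), -(-6), -(0)) = (-6, 6, 0)
Step 2: (-6, 6, 0) -> (-(0), -(-6), -(6)) = (0, 6, -6)
Step 3: (0, 6, -6) -> (-(-6), -(0), -(6)) = (6, 0, -6)
Step 4: (6, 0, -6) -> (-(-6), -(6), -(0)) = (6, -6, 0)

Answer: 6 -6 0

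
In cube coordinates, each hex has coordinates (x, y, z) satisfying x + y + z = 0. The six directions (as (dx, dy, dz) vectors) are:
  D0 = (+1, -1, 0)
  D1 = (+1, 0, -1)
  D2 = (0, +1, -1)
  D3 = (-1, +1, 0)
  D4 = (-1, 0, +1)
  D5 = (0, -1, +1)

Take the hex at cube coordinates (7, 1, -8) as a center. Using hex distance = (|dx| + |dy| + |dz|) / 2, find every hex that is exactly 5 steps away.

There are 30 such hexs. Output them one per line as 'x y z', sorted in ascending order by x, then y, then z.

Answer: 2 1 -3
2 2 -4
2 3 -5
2 4 -6
2 5 -7
2 6 -8
3 0 -3
3 6 -9
4 -1 -3
4 6 -10
5 -2 -3
5 6 -11
6 -3 -3
6 6 -12
7 -4 -3
7 6 -13
8 -4 -4
8 5 -13
9 -4 -5
9 4 -13
10 -4 -6
10 3 -13
11 -4 -7
11 2 -13
12 -4 -8
12 -3 -9
12 -2 -10
12 -1 -11
12 0 -12
12 1 -13

Derivation:
Walk ring at distance 5 from (7, 1, -8):
Start at center + D4*5 = (2, 1, -3)
  hex 0: (2, 1, -3)
  hex 1: (3, 0, -3)
  hex 2: (4, -1, -3)
  hex 3: (5, -2, -3)
  hex 4: (6, -3, -3)
  hex 5: (7, -4, -3)
  hex 6: (8, -4, -4)
  hex 7: (9, -4, -5)
  hex 8: (10, -4, -6)
  hex 9: (11, -4, -7)
  hex 10: (12, -4, -8)
  hex 11: (12, -3, -9)
  hex 12: (12, -2, -10)
  hex 13: (12, -1, -11)
  hex 14: (12, 0, -12)
  hex 15: (12, 1, -13)
  hex 16: (11, 2, -13)
  hex 17: (10, 3, -13)
  hex 18: (9, 4, -13)
  hex 19: (8, 5, -13)
  hex 20: (7, 6, -13)
  hex 21: (6, 6, -12)
  hex 22: (5, 6, -11)
  hex 23: (4, 6, -10)
  hex 24: (3, 6, -9)
  hex 25: (2, 6, -8)
  hex 26: (2, 5, -7)
  hex 27: (2, 4, -6)
  hex 28: (2, 3, -5)
  hex 29: (2, 2, -4)
Sorted: 30 hexes.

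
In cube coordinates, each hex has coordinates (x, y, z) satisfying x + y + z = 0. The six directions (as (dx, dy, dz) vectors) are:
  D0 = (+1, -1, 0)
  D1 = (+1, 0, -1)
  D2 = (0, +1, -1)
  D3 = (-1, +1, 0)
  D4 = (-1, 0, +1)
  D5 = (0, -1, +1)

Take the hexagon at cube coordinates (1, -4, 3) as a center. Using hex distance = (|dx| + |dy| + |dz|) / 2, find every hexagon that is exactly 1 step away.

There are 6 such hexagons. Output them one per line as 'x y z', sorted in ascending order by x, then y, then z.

Walk ring at distance 1 from (1, -4, 3):
Start at center + D4*1 = (0, -4, 4)
  hex 0: (0, -4, 4)
  hex 1: (1, -5, 4)
  hex 2: (2, -5, 3)
  hex 3: (2, -4, 2)
  hex 4: (1, -3, 2)
  hex 5: (0, -3, 3)
Sorted: 6 hexes.

Answer: 0 -4 4
0 -3 3
1 -5 4
1 -3 2
2 -5 3
2 -4 2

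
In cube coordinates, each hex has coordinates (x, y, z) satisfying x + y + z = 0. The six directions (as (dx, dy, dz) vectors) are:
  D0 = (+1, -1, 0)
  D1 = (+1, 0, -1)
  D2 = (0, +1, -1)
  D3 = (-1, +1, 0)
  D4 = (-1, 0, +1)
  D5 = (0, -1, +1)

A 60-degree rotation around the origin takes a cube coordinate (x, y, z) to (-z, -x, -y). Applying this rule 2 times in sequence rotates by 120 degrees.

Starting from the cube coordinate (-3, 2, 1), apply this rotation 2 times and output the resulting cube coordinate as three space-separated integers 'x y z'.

Start: (-3, 2, 1)
Step 1: (-3, 2, 1) -> (-(1), -(-3), -(2)) = (-1, 3, -2)
Step 2: (-1, 3, -2) -> (-(-2), -(-1), -(3)) = (2, 1, -3)

Answer: 2 1 -3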